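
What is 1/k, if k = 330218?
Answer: 1/330218 ≈ 3.0283e-6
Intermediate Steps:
1/k = 1/330218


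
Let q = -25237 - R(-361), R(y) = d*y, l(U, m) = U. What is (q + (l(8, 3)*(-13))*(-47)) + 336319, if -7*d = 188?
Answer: 2143922/7 ≈ 3.0627e+5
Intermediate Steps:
d = -188/7 (d = -1/7*188 = -188/7 ≈ -26.857)
R(y) = -188*y/7
q = -244527/7 (q = -25237 - (-188)*(-361)/7 = -25237 - 1*67868/7 = -25237 - 67868/7 = -244527/7 ≈ -34932.)
(q + (l(8, 3)*(-13))*(-47)) + 336319 = (-244527/7 + (8*(-13))*(-47)) + 336319 = (-244527/7 - 104*(-47)) + 336319 = (-244527/7 + 4888) + 336319 = -210311/7 + 336319 = 2143922/7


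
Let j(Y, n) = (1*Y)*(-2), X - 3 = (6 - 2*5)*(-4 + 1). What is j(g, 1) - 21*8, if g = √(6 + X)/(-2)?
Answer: -168 + √21 ≈ -163.42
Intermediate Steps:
X = 15 (X = 3 + (6 - 2*5)*(-4 + 1) = 3 + (6 - 10)*(-3) = 3 - 4*(-3) = 3 + 12 = 15)
g = -√21/2 (g = √(6 + 15)/(-2) = √21*(-½) = -√21/2 ≈ -2.2913)
j(Y, n) = -2*Y (j(Y, n) = Y*(-2) = -2*Y)
j(g, 1) - 21*8 = -(-1)*√21 - 21*8 = √21 - 168 = -168 + √21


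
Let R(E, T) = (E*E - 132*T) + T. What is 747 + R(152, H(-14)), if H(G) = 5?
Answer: 23196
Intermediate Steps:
R(E, T) = E**2 - 131*T (R(E, T) = (E**2 - 132*T) + T = E**2 - 131*T)
747 + R(152, H(-14)) = 747 + (152**2 - 131*5) = 747 + (23104 - 655) = 747 + 22449 = 23196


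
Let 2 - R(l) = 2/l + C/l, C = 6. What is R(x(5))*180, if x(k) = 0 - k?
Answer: 648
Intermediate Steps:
x(k) = -k
R(l) = 2 - 8/l (R(l) = 2 - (2/l + 6/l) = 2 - 8/l)
R(x(5))*180 = (2 - 8/((-1*5)))*180 = (2 - 8/(-5))*180 = (2 - 8*(-⅕))*180 = (2 + 8/5)*180 = (18/5)*180 = 648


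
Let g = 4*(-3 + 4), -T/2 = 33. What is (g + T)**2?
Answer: 3844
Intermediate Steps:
T = -66 (T = -2*33 = -66)
g = 4 (g = 4*1 = 4)
(g + T)**2 = (4 - 66)**2 = (-62)**2 = 3844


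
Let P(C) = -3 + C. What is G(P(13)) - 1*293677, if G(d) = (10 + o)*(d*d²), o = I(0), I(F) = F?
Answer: -283677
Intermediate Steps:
o = 0
G(d) = 10*d³ (G(d) = (10 + 0)*(d*d²) = 10*d³)
G(P(13)) - 1*293677 = 10*(-3 + 13)³ - 1*293677 = 10*10³ - 293677 = 10*1000 - 293677 = 10000 - 293677 = -283677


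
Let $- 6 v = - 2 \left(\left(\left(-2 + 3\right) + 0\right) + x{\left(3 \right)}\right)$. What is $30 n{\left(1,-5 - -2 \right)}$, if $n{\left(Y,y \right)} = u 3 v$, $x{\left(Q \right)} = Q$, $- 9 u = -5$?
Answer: $\frac{200}{3} \approx 66.667$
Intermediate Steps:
$u = \frac{5}{9}$ ($u = \left(- \frac{1}{9}\right) \left(-5\right) = \frac{5}{9} \approx 0.55556$)
$v = \frac{4}{3}$ ($v = - \frac{\left(-2\right) \left(\left(\left(-2 + 3\right) + 0\right) + 3\right)}{6} = - \frac{\left(-2\right) \left(\left(1 + 0\right) + 3\right)}{6} = - \frac{\left(-2\right) \left(1 + 3\right)}{6} = - \frac{\left(-2\right) 4}{6} = \left(- \frac{1}{6}\right) \left(-8\right) = \frac{4}{3} \approx 1.3333$)
$n{\left(Y,y \right)} = \frac{20}{9}$ ($n{\left(Y,y \right)} = \frac{5}{9} \cdot 3 \cdot \frac{4}{3} = \frac{5}{3} \cdot \frac{4}{3} = \frac{20}{9}$)
$30 n{\left(1,-5 - -2 \right)} = 30 \cdot \frac{20}{9} = \frac{200}{3}$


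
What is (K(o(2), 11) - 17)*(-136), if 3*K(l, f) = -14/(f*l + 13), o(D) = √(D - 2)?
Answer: 92072/39 ≈ 2360.8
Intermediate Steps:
o(D) = √(-2 + D)
K(l, f) = -14/(3*(13 + f*l)) (K(l, f) = (-14/(f*l + 13))/3 = (-14/(13 + f*l))/3 = -14/(3*(13 + f*l)))
(K(o(2), 11) - 17)*(-136) = (-14/(39 + 3*11*√(-2 + 2)) - 17)*(-136) = (-14/(39 + 3*11*√0) - 17)*(-136) = (-14/(39 + 3*11*0) - 17)*(-136) = (-14/(39 + 0) - 17)*(-136) = (-14/39 - 17)*(-136) = -677/39*(-136) = 92072/39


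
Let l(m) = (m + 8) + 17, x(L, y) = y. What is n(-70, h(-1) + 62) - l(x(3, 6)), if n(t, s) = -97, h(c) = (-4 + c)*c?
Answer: -128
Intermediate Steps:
h(c) = c*(-4 + c)
l(m) = 25 + m (l(m) = (8 + m) + 17 = 25 + m)
n(-70, h(-1) + 62) - l(x(3, 6)) = -97 - (25 + 6) = -97 - 1*31 = -97 - 31 = -128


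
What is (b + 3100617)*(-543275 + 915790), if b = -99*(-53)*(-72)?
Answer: 1014296134995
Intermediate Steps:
b = -377784 (b = 5247*(-72) = -377784)
(b + 3100617)*(-543275 + 915790) = (-377784 + 3100617)*(-543275 + 915790) = 2722833*372515 = 1014296134995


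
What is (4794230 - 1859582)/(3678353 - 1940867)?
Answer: 163036/96527 ≈ 1.6890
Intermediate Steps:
(4794230 - 1859582)/(3678353 - 1940867) = 2934648/1737486 = 2934648*(1/1737486) = 163036/96527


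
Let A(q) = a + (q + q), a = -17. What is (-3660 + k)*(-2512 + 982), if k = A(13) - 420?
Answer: 6228630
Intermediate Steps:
A(q) = -17 + 2*q (A(q) = -17 + (q + q) = -17 + 2*q)
k = -411 (k = (-17 + 2*13) - 420 = (-17 + 26) - 420 = 9 - 420 = -411)
(-3660 + k)*(-2512 + 982) = (-3660 - 411)*(-2512 + 982) = -4071*(-1530) = 6228630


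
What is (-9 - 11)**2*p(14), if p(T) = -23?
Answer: -9200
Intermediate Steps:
(-9 - 11)**2*p(14) = (-9 - 11)**2*(-23) = (-20)**2*(-23) = 400*(-23) = -9200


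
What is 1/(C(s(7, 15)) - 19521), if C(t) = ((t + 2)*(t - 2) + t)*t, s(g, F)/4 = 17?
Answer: 1/299263 ≈ 3.3415e-6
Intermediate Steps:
s(g, F) = 68 (s(g, F) = 4*17 = 68)
C(t) = t*(t + (-2 + t)*(2 + t)) (C(t) = ((2 + t)*(-2 + t) + t)*t = ((-2 + t)*(2 + t) + t)*t = (t + (-2 + t)*(2 + t))*t = t*(t + (-2 + t)*(2 + t)))
1/(C(s(7, 15)) - 19521) = 1/(68*(-4 + 68 + 68²) - 19521) = 1/(68*(-4 + 68 + 4624) - 19521) = 1/(68*4688 - 19521) = 1/(318784 - 19521) = 1/299263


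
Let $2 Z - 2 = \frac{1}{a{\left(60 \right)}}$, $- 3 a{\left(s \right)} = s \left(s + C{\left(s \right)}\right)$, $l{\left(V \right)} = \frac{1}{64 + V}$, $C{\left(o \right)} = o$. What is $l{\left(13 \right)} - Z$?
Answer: $- \frac{364723}{369600} \approx -0.9868$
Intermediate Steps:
$a{\left(s \right)} = - \frac{2 s^{2}}{3}$ ($a{\left(s \right)} = - \frac{s \left(s + s\right)}{3} = - \frac{s 2 s}{3} = - \frac{2 s^{2}}{3}$)
$Z = \frac{4799}{4800}$ ($Z = 1 + \frac{1}{2 \left(- \frac{2 \cdot 60^{2}}{3}\right)} = 1 + \frac{1}{2 \left(\left(- \frac{2}{3}\right) 3600\right)} = 1 + \frac{1}{2 \left(-2400\right)} = 1 + \frac{1}{2} \left(- \frac{1}{2400}\right) = 1 - \frac{1}{4800} = \frac{4799}{4800} \approx 0.99979$)
$l{\left(13 \right)} - Z = \frac{1}{64 + 13} - \frac{4799}{4800} = \frac{1}{77} - \frac{4799}{4800} = - \frac{364723}{369600}$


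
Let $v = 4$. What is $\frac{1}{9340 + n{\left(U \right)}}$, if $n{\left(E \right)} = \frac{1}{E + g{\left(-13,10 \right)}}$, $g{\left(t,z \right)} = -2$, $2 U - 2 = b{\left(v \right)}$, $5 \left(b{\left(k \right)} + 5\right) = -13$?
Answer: $\frac{24}{224155} \approx 0.00010707$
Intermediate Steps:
$b{\left(k \right)} = - \frac{38}{5}$ ($b{\left(k \right)} = -5 + \frac{1}{5} \left(-13\right) = -5 - \frac{13}{5} = - \frac{38}{5}$)
$U = - \frac{14}{5}$ ($U = 1 + \frac{1}{2} \left(- \frac{38}{5}\right) = 1 - \frac{19}{5} = - \frac{14}{5} \approx -2.8$)
$n{\left(E \right)} = \frac{1}{-2 + E}$ ($n{\left(E \right)} = \frac{1}{E - 2} = \frac{1}{-2 + E}$)
$\frac{1}{9340 + n{\left(U \right)}} = \frac{1}{9340 + \frac{1}{-2 - \frac{14}{5}}} = \frac{1}{9340 + \frac{1}{- \frac{24}{5}}} = \frac{1}{9340 - \frac{5}{24}} = \frac{1}{\frac{224155}{24}} = \frac{24}{224155}$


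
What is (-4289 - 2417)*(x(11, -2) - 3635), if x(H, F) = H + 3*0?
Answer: 24302544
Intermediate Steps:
x(H, F) = H (x(H, F) = H + 0 = H)
(-4289 - 2417)*(x(11, -2) - 3635) = (-4289 - 2417)*(11 - 3635) = -6706*(-3624) = 24302544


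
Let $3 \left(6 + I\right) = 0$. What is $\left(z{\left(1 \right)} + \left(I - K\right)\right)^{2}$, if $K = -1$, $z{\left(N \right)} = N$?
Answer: $16$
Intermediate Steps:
$I = -6$ ($I = -6 + \frac{1}{3} \cdot 0 = -6 + 0 = -6$)
$\left(z{\left(1 \right)} + \left(I - K\right)\right)^{2} = \left(1 - 5\right)^{2} = \left(-4\right)^{2} = 16$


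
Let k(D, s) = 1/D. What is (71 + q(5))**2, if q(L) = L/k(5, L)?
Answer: 9216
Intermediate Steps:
q(L) = 5*L (q(L) = L/(1/5) = L*5 = 5*L)
(71 + q(5))**2 = (71 + 5*5)**2 = (71 + 25)**2 = 96**2 = 9216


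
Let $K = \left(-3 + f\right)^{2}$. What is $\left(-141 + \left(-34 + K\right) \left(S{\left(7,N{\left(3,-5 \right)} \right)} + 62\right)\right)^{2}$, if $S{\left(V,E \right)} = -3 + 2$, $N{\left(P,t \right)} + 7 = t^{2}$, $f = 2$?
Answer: $4639716$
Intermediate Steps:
$N{\left(P,t \right)} = -7 + t^{2}$
$S{\left(V,E \right)} = -1$
$K = 1$ ($K = \left(-3 + 2\right)^{2} = \left(-1\right)^{2} = 1$)
$\left(-141 + \left(-34 + K\right) \left(S{\left(7,N{\left(3,-5 \right)} \right)} + 62\right)\right)^{2} = \left(-141 + \left(-34 + 1\right) \left(-1 + 62\right)\right)^{2} = \left(-141 - 2013\right)^{2} = \left(-2154\right)^{2} = 4639716$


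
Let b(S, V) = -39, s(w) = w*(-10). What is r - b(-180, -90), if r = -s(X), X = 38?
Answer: 419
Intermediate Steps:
s(w) = -10*w
r = 380 (r = -(-10)*38 = -1*(-380) = 380)
r - b(-180, -90) = 380 - 1*(-39) = 380 + 39 = 419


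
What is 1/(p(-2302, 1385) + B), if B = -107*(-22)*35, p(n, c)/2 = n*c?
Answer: -1/6294150 ≈ -1.5888e-7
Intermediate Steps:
p(n, c) = 2*c*n (p(n, c) = 2*(n*c) = 2*(c*n) = 2*c*n)
B = 82390 (B = 2354*35 = 82390)
1/(p(-2302, 1385) + B) = 1/(2*1385*(-2302) + 82390) = 1/(-6376540 + 82390) = 1/(-6294150) = -1/6294150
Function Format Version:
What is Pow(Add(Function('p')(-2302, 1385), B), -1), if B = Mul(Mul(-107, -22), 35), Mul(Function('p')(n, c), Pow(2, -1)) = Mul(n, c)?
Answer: Rational(-1, 6294150) ≈ -1.5888e-7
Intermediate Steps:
Function('p')(n, c) = Mul(2, c, n) (Function('p')(n, c) = Mul(2, Mul(n, c)) = Mul(2, Mul(c, n)) = Mul(2, c, n))
B = 82390 (B = Mul(2354, 35) = 82390)
Pow(Add(Function('p')(-2302, 1385), B), -1) = Pow(Add(Mul(2, 1385, -2302), 82390), -1) = Pow(Add(-6376540, 82390), -1) = Pow(-6294150, -1) = Rational(-1, 6294150)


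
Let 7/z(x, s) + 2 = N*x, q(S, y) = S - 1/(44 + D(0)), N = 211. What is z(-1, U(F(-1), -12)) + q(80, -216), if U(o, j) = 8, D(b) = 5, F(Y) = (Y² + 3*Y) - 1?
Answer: 834404/10437 ≈ 79.947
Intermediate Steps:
F(Y) = -1 + Y² + 3*Y
q(S, y) = -1/49 + S (q(S, y) = S - 1/(44 + 5) = S - 1/49 = -1/49 + S)
z(x, s) = 7/(-2 + 211*x)
z(-1, U(F(-1), -12)) + q(80, -216) = 7/(-2 + 211*(-1)) + (-1/49 + 80) = 7/(-2 - 211) + 3919/49 = 7/(-213) + 3919/49 = 7*(-1/213) + 3919/49 = -7/213 + 3919/49 = 834404/10437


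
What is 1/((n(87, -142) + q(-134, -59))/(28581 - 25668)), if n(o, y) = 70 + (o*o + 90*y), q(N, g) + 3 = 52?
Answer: -2913/5092 ≈ -0.57207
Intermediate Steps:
q(N, g) = 49 (q(N, g) = -3 + 52 = 49)
n(o, y) = 70 + o**2 + 90*y (n(o, y) = 70 + (o**2 + 90*y) = 70 + o**2 + 90*y)
1/((n(87, -142) + q(-134, -59))/(28581 - 25668)) = 1/(((70 + 87**2 + 90*(-142)) + 49)/(28581 - 25668)) = 1/(((70 + 7569 - 12780) + 49)/2913) = 1/((-5141 + 49)*(1/2913)) = 1/(-5092*1/2913) = 1/(-5092/2913) = -2913/5092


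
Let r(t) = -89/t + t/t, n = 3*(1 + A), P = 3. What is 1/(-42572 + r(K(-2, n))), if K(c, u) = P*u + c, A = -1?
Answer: -2/85053 ≈ -2.3515e-5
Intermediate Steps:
n = 0 (n = 3*(1 - 1) = 3*0 = 0)
K(c, u) = c + 3*u (K(c, u) = 3*u + c = c + 3*u)
r(t) = 1 - 89/t (r(t) = -89/t + 1 = 1 - 89/t)
1/(-42572 + r(K(-2, n))) = 1/(-42572 + (-89 + (-2 + 3*0))/(-2 + 3*0)) = 1/(-42572 + (-89 + (-2 + 0))/(-2 + 0)) = 1/(-42572 + (-89 - 2)/(-2)) = 1/(-42572 - ½*(-91)) = 1/(-42572 + 91/2) = 1/(-85053/2) = -2/85053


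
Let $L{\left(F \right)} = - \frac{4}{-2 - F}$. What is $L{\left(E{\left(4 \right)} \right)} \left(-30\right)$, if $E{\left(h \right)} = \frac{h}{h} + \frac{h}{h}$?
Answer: $-30$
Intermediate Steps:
$E{\left(h \right)} = 2$ ($E{\left(h \right)} = 1 + 1 = 2$)
$L{\left(E{\left(4 \right)} \right)} \left(-30\right) = \frac{4}{2 + 2} \left(-30\right) = \frac{4}{4} \left(-30\right) = 4 \cdot \frac{1}{4} \left(-30\right) = 1 \left(-30\right) = -30$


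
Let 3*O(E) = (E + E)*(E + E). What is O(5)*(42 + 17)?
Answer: 5900/3 ≈ 1966.7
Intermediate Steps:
O(E) = 4*E**2/3 (O(E) = ((E + E)*(E + E))/3 = ((2*E)*(2*E))/3 = (4*E**2)/3 = 4*E**2/3)
O(5)*(42 + 17) = ((4/3)*5**2)*(42 + 17) = ((4/3)*25)*59 = (100/3)*59 = 5900/3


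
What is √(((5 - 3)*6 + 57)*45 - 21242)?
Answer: I*√18137 ≈ 134.67*I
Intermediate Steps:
√(((5 - 3)*6 + 57)*45 - 21242) = √((2*6 + 57)*45 - 21242) = √((12 + 57)*45 - 21242) = √(69*45 - 21242) = √(3105 - 21242) = √(-18137) = I*√18137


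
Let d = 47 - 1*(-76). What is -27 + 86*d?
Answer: 10551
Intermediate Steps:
d = 123 (d = 47 + 76 = 123)
-27 + 86*d = -27 + 86*123 = -27 + 10578 = 10551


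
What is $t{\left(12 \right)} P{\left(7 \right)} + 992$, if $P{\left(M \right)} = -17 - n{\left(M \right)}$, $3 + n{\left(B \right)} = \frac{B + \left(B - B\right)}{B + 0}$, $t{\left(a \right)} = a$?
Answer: $812$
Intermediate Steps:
$n{\left(B \right)} = -2$ ($n{\left(B \right)} = -3 + \frac{B + \left(B - B\right)}{B + 0} = -3 + \frac{B + 0}{B} = -3 + \frac{B}{B} = -3 + 1 = -2$)
$P{\left(M \right)} = -15$ ($P{\left(M \right)} = -17 - -2 = -17 + 2 = -15$)
$t{\left(12 \right)} P{\left(7 \right)} + 992 = 12 \left(-15\right) + 992 = -180 + 992 = 812$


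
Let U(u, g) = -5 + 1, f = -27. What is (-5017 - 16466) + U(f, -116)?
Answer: -21487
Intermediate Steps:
U(u, g) = -4
(-5017 - 16466) + U(f, -116) = (-5017 - 16466) - 4 = -21483 - 4 = -21487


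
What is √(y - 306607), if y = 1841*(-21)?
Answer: 2*I*√86317 ≈ 587.59*I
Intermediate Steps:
y = -38661
√(y - 306607) = √(-38661 - 306607) = √(-345268) = 2*I*√86317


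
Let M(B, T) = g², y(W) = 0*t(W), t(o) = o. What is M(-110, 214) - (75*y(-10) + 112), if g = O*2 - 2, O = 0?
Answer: -108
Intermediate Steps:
y(W) = 0 (y(W) = 0*W = 0)
g = -2 (g = 0*2 - 2 = 0 - 2 = -2)
M(B, T) = 4 (M(B, T) = (-2)² = 4)
M(-110, 214) - (75*y(-10) + 112) = 4 - (75*0 + 112) = 4 - (0 + 112) = 4 - 1*112 = 4 - 112 = -108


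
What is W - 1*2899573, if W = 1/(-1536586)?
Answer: -4455443277779/1536586 ≈ -2.8996e+6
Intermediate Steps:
W = -1/1536586 ≈ -6.5079e-7
W - 1*2899573 = -1/1536586 - 1*2899573 = -1/1536586 - 2899573 = -4455443277779/1536586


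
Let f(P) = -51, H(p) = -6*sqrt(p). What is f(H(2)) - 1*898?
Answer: -949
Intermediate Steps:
f(H(2)) - 1*898 = -51 - 1*898 = -51 - 898 = -949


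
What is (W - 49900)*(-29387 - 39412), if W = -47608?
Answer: 6708452892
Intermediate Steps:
(W - 49900)*(-29387 - 39412) = (-47608 - 49900)*(-29387 - 39412) = -97508*(-68799) = 6708452892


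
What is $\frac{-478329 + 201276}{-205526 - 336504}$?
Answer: $\frac{277053}{542030} \approx 0.51114$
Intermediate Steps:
$\frac{-478329 + 201276}{-205526 - 336504} = - \frac{277053}{-542030} = \left(-277053\right) \left(- \frac{1}{542030}\right) = \frac{277053}{542030}$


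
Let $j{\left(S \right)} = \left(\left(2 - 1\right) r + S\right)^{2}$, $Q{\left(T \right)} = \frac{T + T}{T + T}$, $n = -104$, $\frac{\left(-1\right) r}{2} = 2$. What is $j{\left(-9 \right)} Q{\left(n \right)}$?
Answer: $169$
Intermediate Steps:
$r = -4$ ($r = \left(-2\right) 2 = -4$)
$Q{\left(T \right)} = 1$ ($Q{\left(T \right)} = \frac{2 T}{2 T} = 2 T \frac{1}{2 T} = 1$)
$j{\left(S \right)} = \left(-4 + S\right)^{2}$ ($j{\left(S \right)} = \left(\left(2 - 1\right) \left(-4\right) + S\right)^{2} = \left(1 \left(-4\right) + S\right)^{2} = \left(-4 + S\right)^{2}$)
$j{\left(-9 \right)} Q{\left(n \right)} = \left(-4 - 9\right)^{2} \cdot 1 = \left(-13\right)^{2} \cdot 1 = 169 \cdot 1 = 169$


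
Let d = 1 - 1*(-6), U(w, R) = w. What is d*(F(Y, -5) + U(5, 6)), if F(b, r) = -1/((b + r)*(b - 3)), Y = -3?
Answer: 1673/48 ≈ 34.854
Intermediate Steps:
d = 7 (d = 1 + 6 = 7)
F(b, r) = -1/((-3 + b)*(b + r)) (F(b, r) = -1/((b + r)*(-3 + b)) = -1/((-3 + b)*(b + r)))
d*(F(Y, -5) + U(5, 6)) = 7*(-1/((-3)² - 3*(-3) - 3*(-5) - 3*(-5)) + 5) = 7*(-1/(9 + 9 + 15 + 15) + 5) = 7*(-1/48 + 5) = 7*(239/48) = 1673/48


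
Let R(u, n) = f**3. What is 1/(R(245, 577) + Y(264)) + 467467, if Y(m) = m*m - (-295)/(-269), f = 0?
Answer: 8764038126112/18747929 ≈ 4.6747e+5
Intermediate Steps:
R(u, n) = 0 (R(u, n) = 0**3 = 0)
Y(m) = -295/269 + m**2 (Y(m) = m**2 - (-295)*(-1)/269 = m**2 - 1*295/269 = m**2 - 295/269 = -295/269 + m**2)
1/(R(245, 577) + Y(264)) + 467467 = 1/(0 + (-295/269 + 264**2)) + 467467 = 1/(0 + (-295/269 + 69696)) + 467467 = 1/(0 + 18747929/269) + 467467 = 1/(18747929/269) + 467467 = 269/18747929 + 467467 = 8764038126112/18747929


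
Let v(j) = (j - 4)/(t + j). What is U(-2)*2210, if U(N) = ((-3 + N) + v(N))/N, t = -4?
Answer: 4420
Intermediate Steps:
v(j) = 1 (v(j) = (j - 4)/(-4 + j) = (-4 + j)/(-4 + j) = 1)
U(N) = (-2 + N)/N (U(N) = ((-3 + N) + 1)/N = (-2 + N)/N)
U(-2)*2210 = ((-2 - 2)/(-2))*2210 = -1/2*(-4)*2210 = 2*2210 = 4420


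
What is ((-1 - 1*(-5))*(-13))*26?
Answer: -1352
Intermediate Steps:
((-1 - 1*(-5))*(-13))*26 = ((-1 + 5)*(-13))*26 = (4*(-13))*26 = -52*26 = -1352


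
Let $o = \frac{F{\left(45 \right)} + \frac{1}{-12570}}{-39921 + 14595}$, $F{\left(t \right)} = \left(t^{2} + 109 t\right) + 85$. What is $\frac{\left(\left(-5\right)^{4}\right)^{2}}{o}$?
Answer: $- \frac{124354617187500}{88178549} \approx -1.4103 \cdot 10^{6}$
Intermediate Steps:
$F{\left(t \right)} = 85 + t^{2} + 109 t$
$o = - \frac{88178549}{318347820}$ ($o = \frac{\left(85 + 45^{2} + 109 \cdot 45\right) + \frac{1}{-12570}}{-39921 + 14595} = \frac{\left(85 + 2025 + 4905\right) - \frac{1}{12570}}{-25326} = \left(7015 - \frac{1}{12570}\right) \left(- \frac{1}{25326}\right) = \frac{88178549}{12570} \left(- \frac{1}{25326}\right) = - \frac{88178549}{318347820} \approx -0.27699$)
$\frac{\left(\left(-5\right)^{4}\right)^{2}}{o} = \frac{\left(\left(-5\right)^{4}\right)^{2}}{- \frac{88178549}{318347820}} = 625^{2} \left(- \frac{318347820}{88178549}\right) = 390625 \left(- \frac{318347820}{88178549}\right) = - \frac{124354617187500}{88178549}$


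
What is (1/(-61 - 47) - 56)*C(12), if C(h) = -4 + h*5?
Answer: -84686/27 ≈ -3136.5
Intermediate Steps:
C(h) = -4 + 5*h
(1/(-61 - 47) - 56)*C(12) = (1/(-61 - 47) - 56)*(-4 + 5*12) = (1/(-108) - 56)*(-4 + 60) = (-1/108 - 56)*56 = -6049/108*56 = -84686/27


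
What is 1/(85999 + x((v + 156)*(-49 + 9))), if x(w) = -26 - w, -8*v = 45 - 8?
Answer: 1/92028 ≈ 1.0866e-5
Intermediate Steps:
v = -37/8 (v = -(45 - 8)/8 = -⅛*37 = -37/8 ≈ -4.6250)
1/(85999 + x((v + 156)*(-49 + 9))) = 1/(85999 + (-26 - (-37/8 + 156)*(-49 + 9))) = 1/(85999 + (-26 - 1211*(-40)/8)) = 1/(85999 + (-26 - 1*(-6055))) = 1/(85999 + (-26 + 6055)) = 1/(85999 + 6029) = 1/92028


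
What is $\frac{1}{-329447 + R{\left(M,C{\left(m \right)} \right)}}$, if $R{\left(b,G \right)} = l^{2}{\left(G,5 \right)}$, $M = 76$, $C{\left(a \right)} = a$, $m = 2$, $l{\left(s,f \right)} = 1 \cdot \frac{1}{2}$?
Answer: $- \frac{4}{1317787} \approx -3.0354 \cdot 10^{-6}$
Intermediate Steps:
$l{\left(s,f \right)} = \frac{1}{2}$ ($l{\left(s,f \right)} = 1 \cdot \frac{1}{2} = \frac{1}{2}$)
$R{\left(b,G \right)} = \frac{1}{4}$ ($R{\left(b,G \right)} = \left(\frac{1}{2}\right)^{2} = \frac{1}{4}$)
$\frac{1}{-329447 + R{\left(M,C{\left(m \right)} \right)}} = \frac{1}{-329447 + \frac{1}{4}} = \frac{1}{- \frac{1317787}{4}} = - \frac{4}{1317787}$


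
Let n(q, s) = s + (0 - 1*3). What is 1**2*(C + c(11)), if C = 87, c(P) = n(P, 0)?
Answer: 84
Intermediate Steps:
n(q, s) = -3 + s (n(q, s) = s + (0 - 3) = s - 3 = -3 + s)
c(P) = -3 (c(P) = -3 + 0 = -3)
1**2*(C + c(11)) = 1**2*(87 - 3) = 1*84 = 84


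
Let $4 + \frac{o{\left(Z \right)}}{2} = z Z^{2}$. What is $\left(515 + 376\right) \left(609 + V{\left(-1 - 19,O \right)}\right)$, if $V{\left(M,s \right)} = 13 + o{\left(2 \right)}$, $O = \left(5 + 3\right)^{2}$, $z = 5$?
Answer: $582714$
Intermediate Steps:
$o{\left(Z \right)} = -8 + 10 Z^{2}$ ($o{\left(Z \right)} = -8 + 2 \cdot 5 Z^{2} = -8 + 10 Z^{2}$)
$O = 64$ ($O = 8^{2} = 64$)
$V{\left(M,s \right)} = 45$ ($V{\left(M,s \right)} = 13 - \left(8 - 10 \cdot 2^{2}\right) = 13 + \left(-8 + 10 \cdot 4\right) = 13 + \left(-8 + 40\right) = 13 + 32 = 45$)
$\left(515 + 376\right) \left(609 + V{\left(-1 - 19,O \right)}\right) = \left(515 + 376\right) \left(609 + 45\right) = 891 \cdot 654 = 582714$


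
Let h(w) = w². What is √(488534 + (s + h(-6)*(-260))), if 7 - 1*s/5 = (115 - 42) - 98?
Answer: √479334 ≈ 692.34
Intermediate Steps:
s = 160 (s = 35 - 5*((115 - 42) - 98) = 35 - 5*(73 - 98) = 35 - 5*(-25) = 35 + 125 = 160)
√(488534 + (s + h(-6)*(-260))) = √(488534 + (160 + (-6)²*(-260))) = √(488534 + (160 + 36*(-260))) = √(488534 + (160 - 9360)) = √(488534 - 9200) = √479334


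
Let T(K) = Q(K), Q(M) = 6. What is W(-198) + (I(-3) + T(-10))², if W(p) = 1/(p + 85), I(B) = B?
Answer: 1016/113 ≈ 8.9911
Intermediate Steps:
T(K) = 6
W(p) = 1/(85 + p)
W(-198) + (I(-3) + T(-10))² = 1/(85 - 198) + (-3 + 6)² = 1/(-113) + 3² = -1/113 + 9 = 1016/113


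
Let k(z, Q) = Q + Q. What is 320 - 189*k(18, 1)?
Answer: -58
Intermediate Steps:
k(z, Q) = 2*Q
320 - 189*k(18, 1) = 320 - 378 = -58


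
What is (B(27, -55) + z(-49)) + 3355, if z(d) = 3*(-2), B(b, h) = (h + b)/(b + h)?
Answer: 3350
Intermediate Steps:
B(b, h) = 1 (B(b, h) = (b + h)/(b + h) = 1)
z(d) = -6
(B(27, -55) + z(-49)) + 3355 = (1 - 6) + 3355 = -5 + 3355 = 3350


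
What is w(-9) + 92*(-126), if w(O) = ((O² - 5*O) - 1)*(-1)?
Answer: -11717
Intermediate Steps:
w(O) = 1 - O² + 5*O (w(O) = (-1 + O² - 5*O)*(-1) = 1 - O² + 5*O)
w(-9) + 92*(-126) = (1 - 1*(-9)² + 5*(-9)) + 92*(-126) = (1 - 1*81 - 45) - 11592 = (1 - 81 - 45) - 11592 = -125 - 11592 = -11717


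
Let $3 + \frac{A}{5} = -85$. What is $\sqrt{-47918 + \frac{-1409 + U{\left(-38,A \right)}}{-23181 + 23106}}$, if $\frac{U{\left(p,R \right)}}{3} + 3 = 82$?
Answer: $\frac{i \sqrt{10778034}}{15} \approx 218.87 i$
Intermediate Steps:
$A = -440$ ($A = -15 + 5 \left(-85\right) = -15 - 425 = -440$)
$U{\left(p,R \right)} = 237$ ($U{\left(p,R \right)} = -9 + 3 \cdot 82 = -9 + 246 = 237$)
$\sqrt{-47918 + \frac{-1409 + U{\left(-38,A \right)}}{-23181 + 23106}} = \sqrt{-47918 + \frac{-1409 + 237}{-23181 + 23106}} = \sqrt{-47918 - \frac{1172}{-75}} = \sqrt{-47918 - - \frac{1172}{75}} = \sqrt{-47918 + \frac{1172}{75}} = \sqrt{- \frac{3592678}{75}} = \frac{i \sqrt{10778034}}{15}$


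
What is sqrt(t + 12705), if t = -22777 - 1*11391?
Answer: 13*I*sqrt(127) ≈ 146.5*I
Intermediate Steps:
t = -34168 (t = -22777 - 11391 = -34168)
sqrt(t + 12705) = sqrt(-34168 + 12705) = sqrt(-21463) = 13*I*sqrt(127)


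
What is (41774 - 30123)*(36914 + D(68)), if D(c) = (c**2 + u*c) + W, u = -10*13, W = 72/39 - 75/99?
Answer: 163439167759/429 ≈ 3.8098e+8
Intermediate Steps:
W = 467/429 (W = 72*(1/39) - 75*1/99 = 24/13 - 25/33 = 467/429 ≈ 1.0886)
u = -130
D(c) = 467/429 + c**2 - 130*c (D(c) = (c**2 - 130*c) + 467/429 = 467/429 + c**2 - 130*c)
(41774 - 30123)*(36914 + D(68)) = (41774 - 30123)*(36914 + (467/429 + 68**2 - 130*68)) = 11651*(36914 + (467/429 + 4624 - 8840)) = 11651*(36914 - 1808197/429) = 11651*(14027909/429) = 163439167759/429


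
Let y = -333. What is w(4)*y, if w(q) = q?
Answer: -1332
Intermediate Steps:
w(4)*y = 4*(-333) = -1332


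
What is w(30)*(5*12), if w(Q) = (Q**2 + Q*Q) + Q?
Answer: 109800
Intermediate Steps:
w(Q) = Q + 2*Q**2 (w(Q) = (Q**2 + Q**2) + Q = 2*Q**2 + Q = Q + 2*Q**2)
w(30)*(5*12) = (30*(1 + 2*30))*(5*12) = (30*(1 + 60))*60 = (30*61)*60 = 1830*60 = 109800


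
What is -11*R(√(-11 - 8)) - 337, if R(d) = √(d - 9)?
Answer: -337 - 11*√(-9 + I*√19) ≈ -344.78 - 33.904*I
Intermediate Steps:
R(d) = √(-9 + d)
-11*R(√(-11 - 8)) - 337 = -11*√(-9 + √(-11 - 8)) - 337 = -11*√(-9 + √(-19)) - 337 = -11*√(-9 + I*√19) - 337 = -337 - 11*√(-9 + I*√19)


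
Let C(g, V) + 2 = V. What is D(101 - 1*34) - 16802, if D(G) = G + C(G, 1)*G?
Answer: -16802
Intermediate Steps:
C(g, V) = -2 + V
D(G) = 0 (D(G) = G + (-2 + 1)*G = G - G = 0)
D(101 - 1*34) - 16802 = 0 - 16802 = -16802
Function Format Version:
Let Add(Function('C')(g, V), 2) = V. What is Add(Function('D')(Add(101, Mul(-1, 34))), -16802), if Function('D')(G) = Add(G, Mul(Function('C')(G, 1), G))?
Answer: -16802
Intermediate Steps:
Function('C')(g, V) = Add(-2, V)
Function('D')(G) = 0 (Function('D')(G) = Add(G, Mul(Add(-2, 1), G)) = Add(G, Mul(-1, G)) = 0)
Add(Function('D')(Add(101, Mul(-1, 34))), -16802) = Add(0, -16802) = -16802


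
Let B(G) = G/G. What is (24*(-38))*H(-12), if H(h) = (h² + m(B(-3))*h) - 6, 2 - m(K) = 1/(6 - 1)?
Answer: -530784/5 ≈ -1.0616e+5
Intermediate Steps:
B(G) = 1
m(K) = 9/5 (m(K) = 2 - 1/(6 - 1) = 2 - 1/5 = 2 - 1*⅕ = 2 - ⅕ = 9/5)
H(h) = -6 + h² + 9*h/5 (H(h) = (h² + 9*h/5) - 6 = -6 + h² + 9*h/5)
(24*(-38))*H(-12) = (24*(-38))*(-6 + (-12)² + (9/5)*(-12)) = -912*(-6 + 144 - 108/5) = -912*582/5 = -530784/5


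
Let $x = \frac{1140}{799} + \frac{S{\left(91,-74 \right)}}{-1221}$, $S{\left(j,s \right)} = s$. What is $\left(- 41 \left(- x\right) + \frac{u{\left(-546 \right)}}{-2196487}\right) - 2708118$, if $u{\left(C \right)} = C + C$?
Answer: $- \frac{156836506649607452}{57914772729} \approx -2.7081 \cdot 10^{6}$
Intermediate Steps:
$u{\left(C \right)} = 2 C$
$x = \frac{39218}{26367}$ ($x = \frac{1140}{799} - \frac{74}{-1221} = 1140 \cdot \frac{1}{799} - - \frac{2}{33} = \frac{1140}{799} + \frac{2}{33} = \frac{39218}{26367} \approx 1.4874$)
$\left(- 41 \left(- x\right) + \frac{u{\left(-546 \right)}}{-2196487}\right) - 2708118 = \left(- 41 \left(\left(-1\right) \frac{39218}{26367}\right) + \frac{2 \left(-546\right)}{-2196487}\right) - 2708118 = \left(\left(-41\right) \left(- \frac{39218}{26367}\right) - - \frac{1092}{2196487}\right) - 2708118 = \left(\frac{1607938}{26367} + \frac{1092}{2196487}\right) - 2708118 = \frac{3531843706570}{57914772729} - 2708118 = - \frac{156836506649607452}{57914772729}$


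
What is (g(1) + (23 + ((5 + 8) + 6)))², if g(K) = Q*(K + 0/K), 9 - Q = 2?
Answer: 2401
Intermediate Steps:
Q = 7 (Q = 9 - 1*2 = 9 - 2 = 7)
g(K) = 7*K (g(K) = 7*(K + 0/K) = 7*(K + 0) = 7*K)
(g(1) + (23 + ((5 + 8) + 6)))² = (7*1 + (23 + ((5 + 8) + 6)))² = (7 + (23 + (13 + 6)))² = (7 + (23 + 19))² = (7 + 42)² = 49² = 2401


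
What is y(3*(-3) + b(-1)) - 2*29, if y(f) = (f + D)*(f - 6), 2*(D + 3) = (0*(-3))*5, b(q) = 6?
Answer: -4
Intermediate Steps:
D = -3 (D = -3 + ((0*(-3))*5)/2 = -3 + (0*5)/2 = -3 + (1/2)*0 = -3 + 0 = -3)
y(f) = (-6 + f)*(-3 + f) (y(f) = (f - 3)*(f - 6) = (-3 + f)*(-6 + f) = (-6 + f)*(-3 + f))
y(3*(-3) + b(-1)) - 2*29 = (18 + (3*(-3) + 6)**2 - 9*(3*(-3) + 6)) - 2*29 = (18 + (-9 + 6)**2 - 9*(-9 + 6)) - 58 = (18 + (-3)**2 - 9*(-3)) - 58 = (18 + 9 + 27) - 58 = 54 - 58 = -4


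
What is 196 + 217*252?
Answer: 54880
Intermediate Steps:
196 + 217*252 = 196 + 54684 = 54880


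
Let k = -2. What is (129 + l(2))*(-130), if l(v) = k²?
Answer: -17290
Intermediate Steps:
l(v) = 4 (l(v) = (-2)² = 4)
(129 + l(2))*(-130) = (129 + 4)*(-130) = 133*(-130) = -17290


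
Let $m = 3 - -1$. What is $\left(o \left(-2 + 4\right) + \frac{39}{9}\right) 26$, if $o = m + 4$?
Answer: $\frac{1586}{3} \approx 528.67$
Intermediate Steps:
$m = 4$ ($m = 3 + 1 = 4$)
$o = 8$ ($o = 4 + 4 = 8$)
$\left(o \left(-2 + 4\right) + \frac{39}{9}\right) 26 = \left(8 \left(-2 + 4\right) + \frac{39}{9}\right) 26 = \left(8 \cdot 2 + 39 \cdot \frac{1}{9}\right) 26 = \left(16 + \frac{13}{3}\right) 26 = \frac{61}{3} \cdot 26 = \frac{1586}{3}$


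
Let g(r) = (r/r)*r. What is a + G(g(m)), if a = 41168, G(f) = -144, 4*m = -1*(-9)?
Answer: 41024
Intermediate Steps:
m = 9/4 (m = (-1*(-9))/4 = (1/4)*9 = 9/4 ≈ 2.2500)
g(r) = r (g(r) = 1*r = r)
a + G(g(m)) = 41168 - 144 = 41024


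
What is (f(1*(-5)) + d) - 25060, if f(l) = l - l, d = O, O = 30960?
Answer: 5900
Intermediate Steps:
d = 30960
f(l) = 0
(f(1*(-5)) + d) - 25060 = (0 + 30960) - 25060 = 30960 - 25060 = 5900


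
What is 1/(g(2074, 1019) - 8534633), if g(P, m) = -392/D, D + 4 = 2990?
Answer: -1493/12742207265 ≈ -1.1717e-7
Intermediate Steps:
D = 2986 (D = -4 + 2990 = 2986)
g(P, m) = -196/1493 (g(P, m) = -392/2986 = -392*1/2986 = -196/1493)
1/(g(2074, 1019) - 8534633) = 1/(-196/1493 - 8534633) = 1/(-12742207265/1493) = -1493/12742207265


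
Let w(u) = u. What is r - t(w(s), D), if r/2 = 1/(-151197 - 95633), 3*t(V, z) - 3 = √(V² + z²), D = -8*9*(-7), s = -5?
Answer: -123416/123415 - √254041/3 ≈ -169.01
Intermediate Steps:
D = 504 (D = -72*(-7) = 504)
t(V, z) = 1 + √(V² + z²)/3
r = -1/123415 (r = 2/(-151197 - 95633) = 2/(-246830) = 2*(-1/246830) = -1/123415 ≈ -8.1027e-6)
r - t(w(s), D) = -1/123415 - (1 + √((-5)² + 504²)/3) = -1/123415 - (1 + √(25 + 254016)/3) = -1/123415 - (1 + √254041/3) = -1/123415 + (-1 - √254041/3) = -123416/123415 - √254041/3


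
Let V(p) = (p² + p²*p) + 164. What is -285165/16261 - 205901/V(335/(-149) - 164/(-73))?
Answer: -4368751503056300391163/3431772513939928550 ≈ -1273.0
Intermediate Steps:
V(p) = 164 + p² + p³ (V(p) = (p² + p³) + 164 = 164 + p² + p³)
-285165/16261 - 205901/V(335/(-149) - 164/(-73)) = -285165/16261 - 205901/(164 + (335/(-149) - 164/(-73))² + (335/(-149) - 164/(-73))³) = -285165*1/16261 - 205901/(164 + (335*(-1/149) - 164*(-1/73))² + (335*(-1/149) - 164*(-1/73))³) = -285165/16261 - 205901/(164 + (-335/149 + 164/73)² + (-335/149 + 164/73)³) = -285165/16261 - 205901/(164 + (-19/10877)² + (-19/10877)³) = -285165/16261 - 205901/(164 + 361/118309129 - 6859/1286848396133) = -285165/16261 - 205901/211043140885550/1286848396133 = -285165/16261 - 205901*1286848396133/211043140885550 = -285165/16261 - 264963371612180833/211043140885550 = -4368751503056300391163/3431772513939928550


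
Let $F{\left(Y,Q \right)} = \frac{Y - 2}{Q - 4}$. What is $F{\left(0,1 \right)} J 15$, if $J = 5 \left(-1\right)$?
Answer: $-50$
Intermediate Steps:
$F{\left(Y,Q \right)} = \frac{-2 + Y}{-4 + Q}$
$J = -5$
$F{\left(0,1 \right)} J 15 = \frac{-2 + 0}{-4 + 1} \left(-5\right) 15 = \frac{1}{-3} \left(-2\right) \left(-5\right) 15 = \left(- \frac{1}{3}\right) \left(-2\right) \left(-5\right) 15 = \frac{2}{3} \left(-5\right) 15 = \left(- \frac{10}{3}\right) 15 = -50$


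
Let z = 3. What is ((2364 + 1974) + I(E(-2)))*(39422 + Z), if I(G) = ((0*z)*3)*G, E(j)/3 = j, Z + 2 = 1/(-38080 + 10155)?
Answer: 4775285578662/27925 ≈ 1.7100e+8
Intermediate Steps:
Z = -55851/27925 (Z = -2 + 1/(-38080 + 10155) = -2 + 1/(-27925) = -2 - 1/27925 = -55851/27925 ≈ -2.0000)
E(j) = 3*j
I(G) = 0 (I(G) = ((0*3)*3)*G = (0*3)*G = 0*G = 0)
((2364 + 1974) + I(E(-2)))*(39422 + Z) = ((2364 + 1974) + 0)*(39422 - 55851/27925) = (4338 + 0)*(1100803499/27925) = 4338*(1100803499/27925) = 4775285578662/27925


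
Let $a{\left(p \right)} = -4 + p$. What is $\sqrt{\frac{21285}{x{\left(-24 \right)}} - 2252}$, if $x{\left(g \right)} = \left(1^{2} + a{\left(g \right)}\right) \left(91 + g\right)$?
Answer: $\frac{i \sqrt{91458417}}{201} \approx 47.579 i$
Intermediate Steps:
$x{\left(g \right)} = \left(-3 + g\right) \left(91 + g\right)$ ($x{\left(g \right)} = \left(1^{2} + \left(-4 + g\right)\right) \left(91 + g\right) = \left(1 + \left(-4 + g\right)\right) \left(91 + g\right) = \left(-3 + g\right) \left(91 + g\right)$)
$\sqrt{\frac{21285}{x{\left(-24 \right)}} - 2252} = \sqrt{\frac{21285}{-273 + \left(-24\right)^{2} + 88 \left(-24\right)} - 2252} = \sqrt{\frac{21285}{-273 + 576 - 2112} - 2252} = \sqrt{\frac{21285}{-1809} - 2252} = \sqrt{21285 \left(- \frac{1}{1809}\right) - 2252} = \sqrt{- \frac{2365}{201} - 2252} = \sqrt{- \frac{455017}{201}} = \frac{i \sqrt{91458417}}{201}$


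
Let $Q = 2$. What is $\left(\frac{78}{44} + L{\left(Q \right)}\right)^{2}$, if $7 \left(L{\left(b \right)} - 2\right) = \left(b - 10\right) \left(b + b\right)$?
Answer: $\frac{15129}{23716} \approx 0.63792$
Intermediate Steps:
$L{\left(b \right)} = 2 + \frac{2 b \left(-10 + b\right)}{7}$ ($L{\left(b \right)} = 2 + \frac{\left(b - 10\right) \left(b + b\right)}{7} = 2 + \frac{\left(-10 + b\right) 2 b}{7} = 2 + \frac{2 b \left(-10 + b\right)}{7}$)
$\left(\frac{78}{44} + L{\left(Q \right)}\right)^{2} = \left(\frac{78}{44} + \left(2 - \frac{40}{7} + \frac{2 \cdot 2^{2}}{7}\right)\right)^{2} = \left(78 \cdot \frac{1}{44} + \left(2 - \frac{40}{7} + \frac{2}{7} \cdot 4\right)\right)^{2} = \left(\frac{39}{22} + \left(2 - \frac{40}{7} + \frac{8}{7}\right)\right)^{2} = \left(\frac{39}{22} - \frac{18}{7}\right)^{2} = \left(- \frac{123}{154}\right)^{2} = \frac{15129}{23716}$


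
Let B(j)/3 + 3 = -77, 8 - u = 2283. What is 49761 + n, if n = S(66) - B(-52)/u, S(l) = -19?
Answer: 22632562/455 ≈ 49742.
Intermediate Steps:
u = -2275 (u = 8 - 1*2283 = 8 - 2283 = -2275)
B(j) = -240 (B(j) = -9 + 3*(-77) = -9 - 231 = -240)
n = -8693/455 (n = -19 - (-240)/(-2275) = -19 - (-240)*(-1)/2275 = -19 - 1*48/455 = -19 - 48/455 = -8693/455 ≈ -19.105)
49761 + n = 49761 - 8693/455 = 22632562/455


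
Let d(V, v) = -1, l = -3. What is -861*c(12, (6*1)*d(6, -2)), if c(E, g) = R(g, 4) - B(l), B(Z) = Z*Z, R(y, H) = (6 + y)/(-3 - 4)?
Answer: 7749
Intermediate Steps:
R(y, H) = -6/7 - y/7 (R(y, H) = (6 + y)/(-7) = (6 + y)*(-⅐) = -6/7 - y/7)
B(Z) = Z²
c(E, g) = -69/7 - g/7 (c(E, g) = (-6/7 - g/7) - 1*(-3)² = (-6/7 - g/7) - 1*9 = (-6/7 - g/7) - 9 = -69/7 - g/7)
-861*c(12, (6*1)*d(6, -2)) = -861*(-69/7 - 6*1*(-1)/7) = -861*(-69/7 - 6*(-1)/7) = -861*(-69/7 - ⅐*(-6)) = -861*(-69/7 + 6/7) = -861*(-9) = 7749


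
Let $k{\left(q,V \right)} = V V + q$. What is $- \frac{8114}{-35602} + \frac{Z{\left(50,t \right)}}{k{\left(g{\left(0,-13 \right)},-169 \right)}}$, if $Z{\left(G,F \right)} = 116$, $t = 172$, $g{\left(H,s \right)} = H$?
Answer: $\frac{117936893}{508414361} \approx 0.23197$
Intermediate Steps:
$k{\left(q,V \right)} = q + V^{2}$ ($k{\left(q,V \right)} = V^{2} + q = q + V^{2}$)
$- \frac{8114}{-35602} + \frac{Z{\left(50,t \right)}}{k{\left(g{\left(0,-13 \right)},-169 \right)}} = - \frac{8114}{-35602} + \frac{116}{0 + \left(-169\right)^{2}} = \left(-8114\right) \left(- \frac{1}{35602}\right) + \frac{116}{0 + 28561} = \frac{4057}{17801} + \frac{116}{28561} = \frac{117936893}{508414361}$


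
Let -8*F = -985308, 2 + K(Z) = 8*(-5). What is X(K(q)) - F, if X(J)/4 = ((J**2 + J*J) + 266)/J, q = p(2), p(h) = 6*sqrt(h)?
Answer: -741149/6 ≈ -1.2352e+5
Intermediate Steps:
q = 6*sqrt(2) ≈ 8.4853
K(Z) = -42 (K(Z) = -2 + 8*(-5) = -2 - 40 = -42)
X(J) = 4*(266 + 2*J**2)/J (X(J) = 4*(((J**2 + J*J) + 266)/J) = 4*(((J**2 + J**2) + 266)/J) = 4*((2*J**2 + 266)/J) = 4*((266 + 2*J**2)/J) = 4*(266 + 2*J**2)/J)
F = 246327/2 (F = -1/8*(-985308) = 246327/2 ≈ 1.2316e+5)
X(K(q)) - F = (8*(-42) + 1064/(-42)) - 1*246327/2 = (-336 + 1064*(-1/42)) - 246327/2 = (-336 - 76/3) - 246327/2 = -1084/3 - 246327/2 = -741149/6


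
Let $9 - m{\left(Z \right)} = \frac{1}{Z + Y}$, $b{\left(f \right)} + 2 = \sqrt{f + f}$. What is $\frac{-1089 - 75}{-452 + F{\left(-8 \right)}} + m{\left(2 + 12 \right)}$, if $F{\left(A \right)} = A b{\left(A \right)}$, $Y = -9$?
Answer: $\frac{27367}{2389} - \frac{2328 i}{11945} \approx 11.455 - 0.19489 i$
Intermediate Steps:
$b{\left(f \right)} = -2 + \sqrt{2} \sqrt{f}$ ($b{\left(f \right)} = -2 + \sqrt{f + f} = -2 + \sqrt{2 f} = -2 + \sqrt{2} \sqrt{f}$)
$F{\left(A \right)} = A \left(-2 + \sqrt{2} \sqrt{A}\right)$
$m{\left(Z \right)} = 9 - \frac{1}{-9 + Z}$ ($m{\left(Z \right)} = 9 - \frac{1}{Z - 9} = 9 - \frac{1}{-9 + Z}$)
$\frac{-1089 - 75}{-452 + F{\left(-8 \right)}} + m{\left(2 + 12 \right)} = \frac{-1089 - 75}{-452 - 8 \left(-2 + \sqrt{2} \sqrt{-8}\right)} + \frac{-82 + 9 \left(2 + 12\right)}{-9 + \left(2 + 12\right)} = - \frac{1164}{-452 - 8 \left(-2 + \sqrt{2} \cdot 2 i \sqrt{2}\right)} + \frac{-82 + 9 \cdot 14}{-9 + 14} = - \frac{1164}{-452 - 8 \left(-2 + 4 i\right)} + \frac{-82 + 126}{5} = - \frac{1164}{-452 + \left(16 - 32 i\right)} + \frac{1}{5} \cdot 44 = - \frac{1164}{-436 - 32 i} + \frac{44}{5} = - 1164 \frac{-436 + 32 i}{191120} + \frac{44}{5} = - \frac{291 \left(-436 + 32 i\right)}{47780} + \frac{44}{5} = \frac{44}{5} - \frac{291 \left(-436 + 32 i\right)}{47780}$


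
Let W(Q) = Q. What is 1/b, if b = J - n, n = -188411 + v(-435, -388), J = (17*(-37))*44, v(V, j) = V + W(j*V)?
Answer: -1/7610 ≈ -0.00013141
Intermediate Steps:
v(V, j) = V + V*j (v(V, j) = V + j*V = V + V*j)
J = -27676 (J = -629*44 = -27676)
n = -20066 (n = -188411 - 435*(1 - 388) = -188411 - 435*(-387) = -188411 + 168345 = -20066)
b = -7610 (b = -27676 - 1*(-20066) = -27676 + 20066 = -7610)
1/b = 1/(-7610) = -1/7610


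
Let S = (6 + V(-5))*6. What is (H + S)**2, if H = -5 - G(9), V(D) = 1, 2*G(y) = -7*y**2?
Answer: 410881/4 ≈ 1.0272e+5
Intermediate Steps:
G(y) = -7*y**2/2 (G(y) = (-7*y**2)/2 = -7*y**2/2)
S = 42 (S = (6 + 1)*6 = 7*6 = 42)
H = 557/2 (H = -5 - (-7)*9**2/2 = -5 - (-7)*81/2 = -5 - 1*(-567/2) = -5 + 567/2 = 557/2 ≈ 278.50)
(H + S)**2 = (557/2 + 42)**2 = (641/2)**2 = 410881/4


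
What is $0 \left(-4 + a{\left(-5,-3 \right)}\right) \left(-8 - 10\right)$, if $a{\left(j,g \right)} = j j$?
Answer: $0$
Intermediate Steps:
$a{\left(j,g \right)} = j^{2}$
$0 \left(-4 + a{\left(-5,-3 \right)}\right) \left(-8 - 10\right) = 0 \left(-4 + \left(-5\right)^{2}\right) \left(-8 - 10\right) = 0 \left(-4 + 25\right) \left(-18\right) = 0 \cdot 21 \left(-18\right) = 0 \left(-18\right) = 0$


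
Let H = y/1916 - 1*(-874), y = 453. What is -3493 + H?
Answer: -5017551/1916 ≈ -2618.8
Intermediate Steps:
H = 1675037/1916 (H = 453/1916 - 1*(-874) = 453*(1/1916) + 874 = 453/1916 + 874 = 1675037/1916 ≈ 874.24)
-3493 + H = -3493 + 1675037/1916 = -5017551/1916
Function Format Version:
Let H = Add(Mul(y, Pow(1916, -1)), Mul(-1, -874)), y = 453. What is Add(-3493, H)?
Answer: Rational(-5017551, 1916) ≈ -2618.8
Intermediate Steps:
H = Rational(1675037, 1916) (H = Add(Mul(453, Pow(1916, -1)), Mul(-1, -874)) = Add(Mul(453, Rational(1, 1916)), 874) = Add(Rational(453, 1916), 874) = Rational(1675037, 1916) ≈ 874.24)
Add(-3493, H) = Add(-3493, Rational(1675037, 1916)) = Rational(-5017551, 1916)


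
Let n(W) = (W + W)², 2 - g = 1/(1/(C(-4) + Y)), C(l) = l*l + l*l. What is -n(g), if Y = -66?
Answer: -5184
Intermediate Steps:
C(l) = 2*l² (C(l) = l² + l² = 2*l²)
g = 36 (g = 2 - 1/(1/(2*(-4)² - 66)) = 2 - 1/(1/(2*16 - 66)) = 2 - 1/(1/(32 - 66)) = 2 - 1/(1/(-34)) = 2 - 1/(-1/34) = 2 - 1*(-34) = 2 + 34 = 36)
n(W) = 4*W² (n(W) = (2*W)² = 4*W²)
-n(g) = -4*36² = -4*1296 = -1*5184 = -5184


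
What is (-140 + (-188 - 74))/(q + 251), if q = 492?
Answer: -402/743 ≈ -0.54105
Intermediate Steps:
(-140 + (-188 - 74))/(q + 251) = (-140 + (-188 - 74))/(492 + 251) = (-140 - 262)/743 = -402*1/743 = -402/743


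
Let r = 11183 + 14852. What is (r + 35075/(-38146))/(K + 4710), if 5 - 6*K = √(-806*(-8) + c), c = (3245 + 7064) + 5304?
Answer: 84209578287825/15237193951972 + 2979288105*√22061/15237193951972 ≈ 5.5556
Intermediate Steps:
r = 26035
c = 15613 (c = 10309 + 5304 = 15613)
K = ⅚ - √22061/6 (K = ⅚ - √(-806*(-8) + 15613)/6 = ⅚ - √(6448 + 15613)/6 = ⅚ - √22061/6 ≈ -23.922)
(r + 35075/(-38146))/(K + 4710) = (26035 + 35075/(-38146))/((⅚ - √22061/6) + 4710) = (26035 + 35075*(-1/38146))/(28265/6 - √22061/6) = (26035 - 35075/38146)/(28265/6 - √22061/6) = 993096035/(38146*(28265/6 - √22061/6))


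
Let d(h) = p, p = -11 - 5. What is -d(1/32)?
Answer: 16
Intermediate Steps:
p = -16
d(h) = -16
-d(1/32) = -1*(-16) = 16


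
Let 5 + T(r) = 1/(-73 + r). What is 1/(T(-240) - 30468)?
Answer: -313/9538050 ≈ -3.2816e-5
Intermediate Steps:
T(r) = -5 + 1/(-73 + r)
1/(T(-240) - 30468) = 1/((366 - 5*(-240))/(-73 - 240) - 30468) = 1/((366 + 1200)/(-313) - 30468) = 1/(-1/313*1566 - 30468) = 1/(-1566/313 - 30468) = 1/(-9538050/313) = -313/9538050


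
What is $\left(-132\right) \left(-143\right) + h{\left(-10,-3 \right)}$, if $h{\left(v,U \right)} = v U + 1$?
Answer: $18907$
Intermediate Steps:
$h{\left(v,U \right)} = 1 + U v$ ($h{\left(v,U \right)} = U v + 1 = 1 + U v$)
$\left(-132\right) \left(-143\right) + h{\left(-10,-3 \right)} = \left(-132\right) \left(-143\right) + \left(1 - -30\right) = 18876 + \left(1 + 30\right) = 18876 + 31 = 18907$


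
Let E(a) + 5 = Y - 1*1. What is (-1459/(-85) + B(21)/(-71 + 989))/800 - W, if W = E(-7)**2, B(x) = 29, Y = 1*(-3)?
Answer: -17491357/216000 ≈ -80.979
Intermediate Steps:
Y = -3
E(a) = -9 (E(a) = -5 + (-3 - 1*1) = -5 + (-3 - 1) = -5 - 4 = -9)
W = 81 (W = (-9)**2 = 81)
(-1459/(-85) + B(21)/(-71 + 989))/800 - W = (-1459/(-85) + 29/(-71 + 989))/800 - 1*81 = (-1459*(-1/85) + 29/918)*(1/800) - 81 = (1459/85 + 29*(1/918))*(1/800) - 81 = (1459/85 + 29/918)*(1/800) - 81 = (4643/270)*(1/800) - 81 = 4643/216000 - 81 = -17491357/216000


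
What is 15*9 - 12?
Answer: 123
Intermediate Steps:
15*9 - 12 = 135 - 12 = 123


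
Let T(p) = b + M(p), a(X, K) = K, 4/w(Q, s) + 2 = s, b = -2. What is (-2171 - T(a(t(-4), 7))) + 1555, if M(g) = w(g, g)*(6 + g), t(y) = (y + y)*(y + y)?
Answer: -3122/5 ≈ -624.40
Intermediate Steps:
w(Q, s) = 4/(-2 + s)
t(y) = 4*y**2 (t(y) = (2*y)*(2*y) = 4*y**2)
M(g) = 4*(6 + g)/(-2 + g) (M(g) = (4/(-2 + g))*(6 + g) = 4*(6 + g)/(-2 + g))
T(p) = -2 + 4*(6 + p)/(-2 + p)
(-2171 - T(a(t(-4), 7))) + 1555 = (-2171 - 2*(14 + 7)/(-2 + 7)) + 1555 = (-2171 - 2*21/5) + 1555 = (-2171 - 1*42/5) + 1555 = (-2171 - 42/5) + 1555 = -10897/5 + 1555 = -3122/5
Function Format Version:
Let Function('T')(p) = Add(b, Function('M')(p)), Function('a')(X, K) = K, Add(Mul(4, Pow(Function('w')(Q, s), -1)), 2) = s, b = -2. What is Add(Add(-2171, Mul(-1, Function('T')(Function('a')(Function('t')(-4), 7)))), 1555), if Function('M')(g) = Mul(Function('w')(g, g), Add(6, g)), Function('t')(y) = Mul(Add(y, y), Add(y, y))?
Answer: Rational(-3122, 5) ≈ -624.40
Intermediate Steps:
Function('w')(Q, s) = Mul(4, Pow(Add(-2, s), -1))
Function('t')(y) = Mul(4, Pow(y, 2)) (Function('t')(y) = Mul(Mul(2, y), Mul(2, y)) = Mul(4, Pow(y, 2)))
Function('M')(g) = Mul(4, Pow(Add(-2, g), -1), Add(6, g)) (Function('M')(g) = Mul(Mul(4, Pow(Add(-2, g), -1)), Add(6, g)) = Mul(4, Pow(Add(-2, g), -1), Add(6, g)))
Function('T')(p) = Add(-2, Mul(4, Pow(Add(-2, p), -1), Add(6, p)))
Add(Add(-2171, Mul(-1, Function('T')(Function('a')(Function('t')(-4), 7)))), 1555) = Add(Add(-2171, Mul(-1, Mul(2, Pow(Add(-2, 7), -1), Add(14, 7)))), 1555) = Add(Add(-2171, Mul(-1, Mul(2, Pow(5, -1), 21))), 1555) = Add(Add(-2171, Mul(-1, Mul(2, Rational(1, 5), 21))), 1555) = Add(Add(-2171, Mul(-1, Rational(42, 5))), 1555) = Add(Add(-2171, Rational(-42, 5)), 1555) = Add(Rational(-10897, 5), 1555) = Rational(-3122, 5)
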